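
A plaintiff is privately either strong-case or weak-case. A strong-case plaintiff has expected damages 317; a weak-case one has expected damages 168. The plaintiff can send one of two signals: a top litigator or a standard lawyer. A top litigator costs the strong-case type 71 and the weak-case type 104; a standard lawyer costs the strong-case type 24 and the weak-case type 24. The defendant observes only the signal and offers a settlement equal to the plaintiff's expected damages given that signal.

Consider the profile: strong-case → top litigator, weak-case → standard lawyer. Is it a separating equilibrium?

Under separation the defendant infers type exactly: top litigator → strong-case (pays 317), standard lawyer → weak-case (pays 168).
Strong-case: top litigator gives 317 − 71 = 246; standard lawyer gives 168 − 24 = 144. No deviation. ✓
Weak-case: standard lawyer gives 168 − 24 = 144; top litigator gives 317 − 104 = 213. Would deviate. ✗

No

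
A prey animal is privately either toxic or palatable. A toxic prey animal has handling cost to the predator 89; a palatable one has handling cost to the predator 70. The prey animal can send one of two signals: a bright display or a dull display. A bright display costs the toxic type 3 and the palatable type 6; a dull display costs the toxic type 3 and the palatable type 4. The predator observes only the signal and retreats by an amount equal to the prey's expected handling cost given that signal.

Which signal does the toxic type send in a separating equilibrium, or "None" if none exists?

None

Try toxic → bright display, palatable → dull display:
  If types separate, bright display earns payment 89 and dull display earns 70.
  Toxic: bright display gives 89 − 3 = 86; dull display gives 70 − 3 = 67. No deviation. ✓
  Palatable: dull display gives 70 − 4 = 66; bright display gives 89 − 6 = 83. Would deviate. ✗
Try toxic → dull display, palatable → bright display:
  If types separate, dull display earns payment 89 and bright display earns 70.
  Toxic: dull display gives 89 − 3 = 86; bright display gives 70 − 3 = 67. No deviation. ✓
  Palatable: bright display gives 70 − 6 = 64; dull display gives 89 − 4 = 85. Would deviate. ✗
Neither assignment is incentive-compatible.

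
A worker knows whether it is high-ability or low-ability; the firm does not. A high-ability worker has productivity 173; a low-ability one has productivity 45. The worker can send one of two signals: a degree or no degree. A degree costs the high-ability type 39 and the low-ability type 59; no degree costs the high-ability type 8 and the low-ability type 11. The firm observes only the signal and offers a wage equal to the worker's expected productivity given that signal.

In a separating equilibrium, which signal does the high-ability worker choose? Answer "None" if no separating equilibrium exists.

None

Try high-ability → degree, low-ability → no degree:
  Under separation the firm infers type exactly: degree → high-ability (pays 173), no degree → low-ability (pays 45).
  High-ability: degree gives 173 − 39 = 134; no degree gives 45 − 8 = 37. No deviation. ✓
  Low-ability: no degree gives 45 − 11 = 34; degree gives 173 − 59 = 114. Would deviate. ✗
Try high-ability → no degree, low-ability → degree:
  Under separation the firm infers type exactly: no degree → high-ability (pays 173), degree → low-ability (pays 45).
  High-ability: no degree gives 173 − 8 = 165; degree gives 45 − 39 = 6. No deviation. ✓
  Low-ability: degree gives 45 − 59 = -14; no degree gives 173 − 11 = 162. Would deviate. ✗
Neither assignment is incentive-compatible.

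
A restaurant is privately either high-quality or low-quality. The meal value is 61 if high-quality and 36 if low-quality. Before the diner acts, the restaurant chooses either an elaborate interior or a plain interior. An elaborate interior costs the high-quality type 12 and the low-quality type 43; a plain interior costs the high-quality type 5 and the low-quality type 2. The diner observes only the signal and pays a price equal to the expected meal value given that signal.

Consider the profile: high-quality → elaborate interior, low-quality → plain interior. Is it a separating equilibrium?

Yes

If types separate, elaborate interior earns payment 61 and plain interior earns 36.
High-quality: elaborate interior gives 61 − 12 = 49; plain interior gives 36 − 5 = 31. No deviation. ✓
Low-quality: plain interior gives 36 − 2 = 34; elaborate interior gives 61 − 43 = 18. No deviation. ✓
Both incentive constraints hold.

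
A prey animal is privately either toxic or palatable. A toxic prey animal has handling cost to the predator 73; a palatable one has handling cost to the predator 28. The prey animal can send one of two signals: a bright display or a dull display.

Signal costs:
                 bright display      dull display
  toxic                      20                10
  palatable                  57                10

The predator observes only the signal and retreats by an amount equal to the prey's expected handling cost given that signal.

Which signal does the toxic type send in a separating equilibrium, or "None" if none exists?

bright display

Try toxic → bright display, palatable → dull display:
  If types separate, bright display earns payment 73 and dull display earns 28.
  Toxic: bright display gives 73 − 20 = 53; dull display gives 28 − 10 = 18. No deviation. ✓
  Palatable: dull display gives 28 − 10 = 18; bright display gives 73 − 57 = 16. No deviation. ✓
Both hold — the toxic type sends bright display.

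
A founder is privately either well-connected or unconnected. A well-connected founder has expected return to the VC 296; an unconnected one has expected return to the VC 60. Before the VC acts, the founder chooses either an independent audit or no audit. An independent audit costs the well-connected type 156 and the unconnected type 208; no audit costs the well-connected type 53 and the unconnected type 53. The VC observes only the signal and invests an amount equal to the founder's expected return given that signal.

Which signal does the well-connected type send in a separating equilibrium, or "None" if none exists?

None

Try well-connected → audit, unconnected → no audit:
  Under separation the VC infers type exactly: audit → well-connected (pays 296), no audit → unconnected (pays 60).
  Well-connected: audit gives 296 − 156 = 140; no audit gives 60 − 53 = 7. No deviation. ✓
  Unconnected: no audit gives 60 − 53 = 7; audit gives 296 − 208 = 88. Would deviate. ✗
Try well-connected → no audit, unconnected → audit:
  Under separation the VC infers type exactly: no audit → well-connected (pays 296), audit → unconnected (pays 60).
  Well-connected: no audit gives 296 − 53 = 243; audit gives 60 − 156 = -96. No deviation. ✓
  Unconnected: audit gives 60 − 208 = -148; no audit gives 296 − 53 = 243. Would deviate. ✗
Neither assignment is incentive-compatible.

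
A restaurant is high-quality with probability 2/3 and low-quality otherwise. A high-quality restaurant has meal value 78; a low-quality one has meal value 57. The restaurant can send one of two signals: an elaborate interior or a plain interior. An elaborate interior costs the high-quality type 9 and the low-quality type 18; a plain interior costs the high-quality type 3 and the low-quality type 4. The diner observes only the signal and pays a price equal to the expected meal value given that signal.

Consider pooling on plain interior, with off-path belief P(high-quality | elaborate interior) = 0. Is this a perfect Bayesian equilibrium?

Yes

On the equilibrium path (plain interior) the diner holds the prior 2/3 and pays 2/3·78 + 1/3·57 = 71. Off-path (elaborate interior) belief 0 gives 0·78 + 1·57 = 57.
High-quality: plain interior gives 71 − 3 = 68; elaborate interior gives 57 − 9 = 48. Stays. ✓
Low-quality: plain interior gives 71 − 4 = 67; elaborate interior gives 57 − 18 = 39. Stays. ✓
Beliefs are Bayes-consistent on-path and both types best-respond.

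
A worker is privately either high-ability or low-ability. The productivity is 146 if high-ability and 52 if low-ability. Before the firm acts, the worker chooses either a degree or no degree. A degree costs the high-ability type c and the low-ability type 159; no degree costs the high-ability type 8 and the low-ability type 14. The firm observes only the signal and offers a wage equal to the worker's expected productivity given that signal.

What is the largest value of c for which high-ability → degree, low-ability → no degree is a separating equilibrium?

102

Under separation: degree → high-ability (pays 146); no degree → low-ability (pays 52).
Low-ability: 52 − 14 = 38 ≥ 146 − 159 = -13. Holds regardless of c. ✓
High-ability: 146 − c ≥ 52 − 8, so c ≤ 146 − 44 = 102.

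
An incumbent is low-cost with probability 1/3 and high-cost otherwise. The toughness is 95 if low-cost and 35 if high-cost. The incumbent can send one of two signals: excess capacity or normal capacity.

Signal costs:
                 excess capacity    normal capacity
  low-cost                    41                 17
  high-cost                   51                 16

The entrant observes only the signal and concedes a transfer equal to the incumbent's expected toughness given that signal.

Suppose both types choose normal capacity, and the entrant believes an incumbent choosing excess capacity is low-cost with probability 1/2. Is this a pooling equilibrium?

On the equilibrium path (normal capacity) the entrant holds the prior 1/3 and pays 1/3·95 + 2/3·35 = 55. Off-path (excess capacity) belief 1/2 gives 1/2·95 + 1/2·35 = 65.
Low-cost: normal capacity gives 55 − 17 = 38; excess capacity gives 65 − 41 = 24. Stays. ✓
High-cost: normal capacity gives 55 − 16 = 39; excess capacity gives 65 − 51 = 14. Stays. ✓
Beliefs are Bayes-consistent on-path and both types best-respond.

Yes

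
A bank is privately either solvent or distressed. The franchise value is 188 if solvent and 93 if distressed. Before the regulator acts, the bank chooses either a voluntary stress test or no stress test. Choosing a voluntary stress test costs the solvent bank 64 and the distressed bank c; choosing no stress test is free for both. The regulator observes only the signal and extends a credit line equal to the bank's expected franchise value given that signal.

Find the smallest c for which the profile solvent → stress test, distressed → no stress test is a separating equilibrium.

Under separation: stress test → solvent (pays 188); no stress test → distressed (pays 93).
Solvent: 188 − 64 = 124 ≥ 93 − 0 = 93. Holds regardless of c. ✓
Distressed: 93 − 0 ≥ 188 − c, so c ≥ 188 − 93 = 95.

95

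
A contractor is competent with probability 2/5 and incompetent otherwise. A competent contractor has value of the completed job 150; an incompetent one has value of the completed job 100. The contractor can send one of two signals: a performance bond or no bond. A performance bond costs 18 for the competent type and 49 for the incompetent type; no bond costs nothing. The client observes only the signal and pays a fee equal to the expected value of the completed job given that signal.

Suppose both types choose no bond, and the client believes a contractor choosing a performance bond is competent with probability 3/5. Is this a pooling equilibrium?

At the pooled signal (no bond) the client holds the prior 2/5 and pays 2/5·150 + 3/5·100 = 120. Off-path (bond) belief 3/5 gives 3/5·150 + 2/5·100 = 130.
Competent: no bond gives 120 − 0 = 120; bond gives 130 − 18 = 112. Stays. ✓
Incompetent: no bond gives 120 − 0 = 120; bond gives 130 − 49 = 81. Stays. ✓

Yes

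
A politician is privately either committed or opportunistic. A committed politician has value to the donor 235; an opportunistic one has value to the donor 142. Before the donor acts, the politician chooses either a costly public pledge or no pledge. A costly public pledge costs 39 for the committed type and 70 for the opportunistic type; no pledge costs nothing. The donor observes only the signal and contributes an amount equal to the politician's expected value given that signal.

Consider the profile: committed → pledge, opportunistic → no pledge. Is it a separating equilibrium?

No

If types separate, pledge earns payment 235 and no pledge earns 142.
Committed: pledge gives 235 − 39 = 196; no pledge gives 142 − 0 = 142. No deviation. ✓
Opportunistic: no pledge gives 142 − 0 = 142; pledge gives 235 − 70 = 165. Would deviate. ✗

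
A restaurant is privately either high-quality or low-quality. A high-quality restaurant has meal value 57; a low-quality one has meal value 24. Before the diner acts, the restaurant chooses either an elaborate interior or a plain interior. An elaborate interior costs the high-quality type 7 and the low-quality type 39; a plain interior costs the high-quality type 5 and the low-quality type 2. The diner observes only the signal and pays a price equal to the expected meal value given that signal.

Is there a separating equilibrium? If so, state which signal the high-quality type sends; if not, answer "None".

Try high-quality → elaborate interior, low-quality → plain interior:
  If types separate, elaborate interior earns payment 57 and plain interior earns 24.
  High-quality: elaborate interior gives 57 − 7 = 50; plain interior gives 24 − 5 = 19. No deviation. ✓
  Low-quality: plain interior gives 24 − 2 = 22; elaborate interior gives 57 − 39 = 18. No deviation. ✓
Both hold — the high-quality type sends elaborate interior.

elaborate interior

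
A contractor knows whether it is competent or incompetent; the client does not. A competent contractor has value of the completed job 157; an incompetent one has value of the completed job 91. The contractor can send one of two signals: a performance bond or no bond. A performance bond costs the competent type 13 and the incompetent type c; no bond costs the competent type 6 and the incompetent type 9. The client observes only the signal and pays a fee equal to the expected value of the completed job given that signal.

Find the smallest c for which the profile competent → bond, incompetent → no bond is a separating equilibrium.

Under separation: bond → competent (pays 157); no bond → incompetent (pays 91).
Competent: 157 − 13 = 144 ≥ 91 − 6 = 85. Holds regardless of c. ✓
Incompetent: 91 − 9 ≥ 157 − c, so c ≥ 157 − 82 = 75.

75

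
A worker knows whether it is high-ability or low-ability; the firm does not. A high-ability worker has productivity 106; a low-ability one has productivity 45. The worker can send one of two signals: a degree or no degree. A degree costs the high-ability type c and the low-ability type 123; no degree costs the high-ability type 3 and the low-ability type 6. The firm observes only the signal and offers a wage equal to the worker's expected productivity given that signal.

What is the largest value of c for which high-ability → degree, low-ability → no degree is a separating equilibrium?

64

Under separation: degree → high-ability (pays 106); no degree → low-ability (pays 45).
Low-ability: 45 − 6 = 39 ≥ 106 − 123 = -17. Holds regardless of c. ✓
High-ability: 106 − c ≥ 45 − 3, so c ≤ 106 − 42 = 64.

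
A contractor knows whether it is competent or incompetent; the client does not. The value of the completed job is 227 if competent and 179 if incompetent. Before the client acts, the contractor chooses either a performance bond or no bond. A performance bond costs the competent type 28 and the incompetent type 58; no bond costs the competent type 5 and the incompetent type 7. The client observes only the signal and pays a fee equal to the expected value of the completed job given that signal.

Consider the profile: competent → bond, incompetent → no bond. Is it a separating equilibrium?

Yes

Under separation the client infers type exactly: bond → competent (pays 227), no bond → incompetent (pays 179).
Competent: bond gives 227 − 28 = 199; no bond gives 179 − 5 = 174. No deviation. ✓
Incompetent: no bond gives 179 − 7 = 172; bond gives 227 − 58 = 169. No deviation. ✓
Both incentive constraints hold.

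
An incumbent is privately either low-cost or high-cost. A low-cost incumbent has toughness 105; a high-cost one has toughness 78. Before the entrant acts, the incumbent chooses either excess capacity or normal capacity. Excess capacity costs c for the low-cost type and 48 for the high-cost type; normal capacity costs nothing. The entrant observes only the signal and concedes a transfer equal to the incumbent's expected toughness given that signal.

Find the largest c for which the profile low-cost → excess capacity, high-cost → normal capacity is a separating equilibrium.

Under separation: excess capacity → low-cost (pays 105); normal capacity → high-cost (pays 78).
High-cost: 78 − 0 = 78 ≥ 105 − 48 = 57. Holds regardless of c. ✓
Low-cost: 105 − c ≥ 78 − 0, so c ≤ 105 − 78 = 27.

27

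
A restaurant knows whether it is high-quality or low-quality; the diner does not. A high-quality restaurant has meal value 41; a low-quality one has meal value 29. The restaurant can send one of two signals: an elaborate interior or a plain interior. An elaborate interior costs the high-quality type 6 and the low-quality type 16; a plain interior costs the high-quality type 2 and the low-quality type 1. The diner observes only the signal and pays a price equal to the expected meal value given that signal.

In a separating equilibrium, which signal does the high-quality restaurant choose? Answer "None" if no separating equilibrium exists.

elaborate interior

Try high-quality → elaborate interior, low-quality → plain interior:
  If types separate, elaborate interior earns payment 41 and plain interior earns 29.
  High-quality: elaborate interior gives 41 − 6 = 35; plain interior gives 29 − 2 = 27. No deviation. ✓
  Low-quality: plain interior gives 29 − 1 = 28; elaborate interior gives 41 − 16 = 25. No deviation. ✓
Both hold — the high-quality type sends elaborate interior.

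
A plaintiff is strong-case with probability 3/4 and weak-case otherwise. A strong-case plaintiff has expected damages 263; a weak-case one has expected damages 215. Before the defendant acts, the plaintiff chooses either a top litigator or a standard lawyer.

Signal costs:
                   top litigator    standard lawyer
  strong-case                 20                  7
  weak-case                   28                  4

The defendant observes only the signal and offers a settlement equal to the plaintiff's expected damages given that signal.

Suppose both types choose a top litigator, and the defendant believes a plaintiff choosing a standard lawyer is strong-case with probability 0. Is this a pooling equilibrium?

At the pooled signal (top litigator) the defendant holds the prior 3/4 and pays 3/4·263 + 1/4·215 = 251. Off-path (standard lawyer) belief 0 gives 0·263 + 1·215 = 215.
Strong-case: top litigator gives 251 − 20 = 231; standard lawyer gives 215 − 7 = 208. Stays. ✓
Weak-case: top litigator gives 251 − 28 = 223; standard lawyer gives 215 − 4 = 211. Stays. ✓

Yes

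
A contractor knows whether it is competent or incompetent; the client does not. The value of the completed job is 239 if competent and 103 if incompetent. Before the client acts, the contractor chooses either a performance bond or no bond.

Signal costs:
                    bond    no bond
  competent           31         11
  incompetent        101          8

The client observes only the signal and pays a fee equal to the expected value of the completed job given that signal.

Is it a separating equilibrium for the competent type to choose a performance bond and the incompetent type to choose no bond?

No

Under separation the client infers type exactly: bond → competent (pays 239), no bond → incompetent (pays 103).
Competent: bond gives 239 − 31 = 208; no bond gives 103 − 11 = 92. No deviation. ✓
Incompetent: no bond gives 103 − 8 = 95; bond gives 239 − 101 = 138. Would deviate. ✗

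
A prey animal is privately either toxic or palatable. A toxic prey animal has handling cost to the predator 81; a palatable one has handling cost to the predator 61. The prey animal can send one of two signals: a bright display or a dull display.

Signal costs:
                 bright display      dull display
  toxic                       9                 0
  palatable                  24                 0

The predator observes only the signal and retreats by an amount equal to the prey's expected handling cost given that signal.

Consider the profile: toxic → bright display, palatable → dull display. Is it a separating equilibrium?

If types separate, bright display earns payment 81 and dull display earns 61.
Toxic: bright display gives 81 − 9 = 72; dull display gives 61 − 0 = 61. No deviation. ✓
Palatable: dull display gives 61 − 0 = 61; bright display gives 81 − 24 = 57. No deviation. ✓
Both incentive constraints hold.

Yes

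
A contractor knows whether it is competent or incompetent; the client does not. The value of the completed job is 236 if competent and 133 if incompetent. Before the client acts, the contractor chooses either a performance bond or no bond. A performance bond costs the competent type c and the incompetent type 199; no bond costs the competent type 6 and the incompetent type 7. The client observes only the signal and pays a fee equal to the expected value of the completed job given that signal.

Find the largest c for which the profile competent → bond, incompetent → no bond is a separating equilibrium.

109

Under separation: bond → competent (pays 236); no bond → incompetent (pays 133).
Incompetent: 133 − 7 = 126 ≥ 236 − 199 = 37. Holds regardless of c. ✓
Competent: 236 − c ≥ 133 − 6, so c ≤ 236 − 127 = 109.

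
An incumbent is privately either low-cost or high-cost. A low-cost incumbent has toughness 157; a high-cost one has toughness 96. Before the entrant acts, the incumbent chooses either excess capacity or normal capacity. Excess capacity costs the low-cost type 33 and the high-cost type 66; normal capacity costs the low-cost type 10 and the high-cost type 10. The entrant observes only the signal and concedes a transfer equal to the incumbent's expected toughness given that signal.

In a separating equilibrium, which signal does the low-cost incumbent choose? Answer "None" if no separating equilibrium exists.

Try low-cost → excess capacity, high-cost → normal capacity:
  Under separation the entrant infers type exactly: excess capacity → low-cost (pays 157), normal capacity → high-cost (pays 96).
  Low-cost: excess capacity gives 157 − 33 = 124; normal capacity gives 96 − 10 = 86. No deviation. ✓
  High-cost: normal capacity gives 96 − 10 = 86; excess capacity gives 157 − 66 = 91. Would deviate. ✗
Try low-cost → normal capacity, high-cost → excess capacity:
  Under separation the entrant infers type exactly: normal capacity → low-cost (pays 157), excess capacity → high-cost (pays 96).
  Low-cost: normal capacity gives 157 − 10 = 147; excess capacity gives 96 − 33 = 63. No deviation. ✓
  High-cost: excess capacity gives 96 − 66 = 30; normal capacity gives 157 − 10 = 147. Would deviate. ✗
Neither assignment is incentive-compatible.

None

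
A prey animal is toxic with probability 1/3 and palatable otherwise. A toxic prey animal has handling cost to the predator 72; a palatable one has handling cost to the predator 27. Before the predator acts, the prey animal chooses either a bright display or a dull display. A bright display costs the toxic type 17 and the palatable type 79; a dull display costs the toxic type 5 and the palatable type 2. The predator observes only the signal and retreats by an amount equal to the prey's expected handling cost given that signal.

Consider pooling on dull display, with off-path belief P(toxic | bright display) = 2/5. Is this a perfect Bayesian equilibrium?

On the equilibrium path (dull display) the predator holds the prior 1/3 and pays 1/3·72 + 2/3·27 = 42. Off-path (bright display) belief 2/5 gives 2/5·72 + 3/5·27 = 45.
Toxic: dull display gives 42 − 5 = 37; bright display gives 45 − 17 = 28. Stays. ✓
Palatable: dull display gives 42 − 2 = 40; bright display gives 45 − 79 = -34. Stays. ✓
Beliefs are Bayes-consistent on-path and both types best-respond.

Yes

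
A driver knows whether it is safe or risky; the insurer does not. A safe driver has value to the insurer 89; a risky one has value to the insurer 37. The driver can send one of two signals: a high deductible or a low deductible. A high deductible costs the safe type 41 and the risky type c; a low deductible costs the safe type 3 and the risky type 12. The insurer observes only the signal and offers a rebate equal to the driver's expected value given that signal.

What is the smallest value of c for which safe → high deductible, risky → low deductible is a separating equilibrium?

Under separation: high deductible → safe (pays 89); low deductible → risky (pays 37).
Safe: 89 − 41 = 48 ≥ 37 − 3 = 34. Holds regardless of c. ✓
Risky: 37 − 12 ≥ 89 − c, so c ≥ 89 − 25 = 64.

64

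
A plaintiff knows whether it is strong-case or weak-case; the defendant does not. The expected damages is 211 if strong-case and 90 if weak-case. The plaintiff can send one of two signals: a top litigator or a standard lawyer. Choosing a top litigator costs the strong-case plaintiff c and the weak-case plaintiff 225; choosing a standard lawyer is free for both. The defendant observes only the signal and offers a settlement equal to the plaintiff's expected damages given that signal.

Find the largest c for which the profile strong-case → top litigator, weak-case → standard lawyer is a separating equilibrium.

Under separation: top litigator → strong-case (pays 211); standard lawyer → weak-case (pays 90).
Weak-case: 90 − 0 = 90 ≥ 211 − 225 = -14. Holds regardless of c. ✓
Strong-case: 211 − c ≥ 90 − 0, so c ≤ 211 − 90 = 121.

121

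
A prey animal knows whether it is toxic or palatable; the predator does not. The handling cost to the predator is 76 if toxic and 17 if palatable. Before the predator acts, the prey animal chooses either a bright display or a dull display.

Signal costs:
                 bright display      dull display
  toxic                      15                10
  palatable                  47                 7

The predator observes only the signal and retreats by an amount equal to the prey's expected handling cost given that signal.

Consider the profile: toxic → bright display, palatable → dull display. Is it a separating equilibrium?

No

If types separate, bright display earns payment 76 and dull display earns 17.
Toxic: bright display gives 76 − 15 = 61; dull display gives 17 − 10 = 7. No deviation. ✓
Palatable: dull display gives 17 − 7 = 10; bright display gives 76 − 47 = 29. Would deviate. ✗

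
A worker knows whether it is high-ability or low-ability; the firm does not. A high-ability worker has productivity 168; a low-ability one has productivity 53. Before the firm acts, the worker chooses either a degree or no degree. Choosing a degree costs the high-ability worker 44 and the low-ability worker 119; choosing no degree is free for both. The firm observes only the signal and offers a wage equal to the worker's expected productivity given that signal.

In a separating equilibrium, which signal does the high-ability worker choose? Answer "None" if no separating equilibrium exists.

Try high-ability → degree, low-ability → no degree:
  Under separation the firm infers type exactly: degree → high-ability (pays 168), no degree → low-ability (pays 53).
  High-ability: degree gives 168 − 44 = 124; no degree gives 53 − 0 = 53. No deviation. ✓
  Low-ability: no degree gives 53 − 0 = 53; degree gives 168 − 119 = 49. No deviation. ✓
Both hold — the high-ability type sends degree.

degree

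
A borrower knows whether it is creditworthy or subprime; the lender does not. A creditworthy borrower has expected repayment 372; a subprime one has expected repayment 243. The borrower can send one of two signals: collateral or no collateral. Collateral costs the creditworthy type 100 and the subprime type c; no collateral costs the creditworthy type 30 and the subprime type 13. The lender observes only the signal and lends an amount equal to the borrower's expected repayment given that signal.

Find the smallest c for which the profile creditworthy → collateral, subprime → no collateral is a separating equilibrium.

Under separation: collateral → creditworthy (pays 372); no collateral → subprime (pays 243).
Creditworthy: 372 − 100 = 272 ≥ 243 − 30 = 213. Holds regardless of c. ✓
Subprime: 243 − 13 ≥ 372 − c, so c ≥ 372 − 230 = 142.

142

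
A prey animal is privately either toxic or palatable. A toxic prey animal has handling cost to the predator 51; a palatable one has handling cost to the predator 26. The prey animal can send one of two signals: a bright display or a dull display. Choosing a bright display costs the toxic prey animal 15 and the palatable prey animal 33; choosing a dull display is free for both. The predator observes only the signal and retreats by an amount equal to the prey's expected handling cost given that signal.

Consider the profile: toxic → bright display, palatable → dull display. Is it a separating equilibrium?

Yes

Under separation the predator infers type exactly: bright display → toxic (pays 51), dull display → palatable (pays 26).
Toxic: bright display gives 51 − 15 = 36; dull display gives 26 − 0 = 26. No deviation. ✓
Palatable: dull display gives 26 − 0 = 26; bright display gives 51 − 33 = 18. No deviation. ✓
Both incentive constraints hold.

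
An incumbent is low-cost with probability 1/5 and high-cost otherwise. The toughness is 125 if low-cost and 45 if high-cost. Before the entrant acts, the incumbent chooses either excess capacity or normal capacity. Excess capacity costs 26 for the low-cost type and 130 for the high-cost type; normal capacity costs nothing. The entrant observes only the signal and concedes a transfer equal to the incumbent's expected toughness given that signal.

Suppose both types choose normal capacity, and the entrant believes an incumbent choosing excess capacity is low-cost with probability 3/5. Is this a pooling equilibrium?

At the pooled signal (normal capacity) the entrant holds the prior 1/5 and pays 1/5·125 + 4/5·45 = 61. Off-path (excess capacity) belief 3/5 gives 3/5·125 + 2/5·45 = 93.
Low-cost: normal capacity gives 61 − 0 = 61; excess capacity gives 93 − 26 = 67. Deviates. ✗
High-cost: normal capacity gives 61 − 0 = 61; excess capacity gives 93 − 130 = -37. Stays. ✓

No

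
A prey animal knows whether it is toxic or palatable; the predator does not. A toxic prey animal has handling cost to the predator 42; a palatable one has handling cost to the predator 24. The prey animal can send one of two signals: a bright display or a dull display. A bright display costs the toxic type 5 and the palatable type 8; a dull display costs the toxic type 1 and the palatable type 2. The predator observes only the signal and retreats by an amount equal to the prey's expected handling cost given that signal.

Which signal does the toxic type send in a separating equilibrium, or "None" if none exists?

None

Try toxic → bright display, palatable → dull display:
  If types separate, bright display earns payment 42 and dull display earns 24.
  Toxic: bright display gives 42 − 5 = 37; dull display gives 24 − 1 = 23. No deviation. ✓
  Palatable: dull display gives 24 − 2 = 22; bright display gives 42 − 8 = 34. Would deviate. ✗
Try toxic → dull display, palatable → bright display:
  If types separate, dull display earns payment 42 and bright display earns 24.
  Toxic: dull display gives 42 − 1 = 41; bright display gives 24 − 5 = 19. No deviation. ✓
  Palatable: bright display gives 24 − 8 = 16; dull display gives 42 − 2 = 40. Would deviate. ✗
Neither assignment is incentive-compatible.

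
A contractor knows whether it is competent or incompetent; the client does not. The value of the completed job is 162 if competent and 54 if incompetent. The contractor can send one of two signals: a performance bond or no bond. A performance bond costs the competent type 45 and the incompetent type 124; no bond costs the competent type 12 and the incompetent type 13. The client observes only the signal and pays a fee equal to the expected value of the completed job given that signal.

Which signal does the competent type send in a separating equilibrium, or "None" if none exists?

bond

Try competent → bond, incompetent → no bond:
  If types separate, bond earns payment 162 and no bond earns 54.
  Competent: bond gives 162 − 45 = 117; no bond gives 54 − 12 = 42. No deviation. ✓
  Incompetent: no bond gives 54 − 13 = 41; bond gives 162 − 124 = 38. No deviation. ✓
Both hold — the competent type sends bond.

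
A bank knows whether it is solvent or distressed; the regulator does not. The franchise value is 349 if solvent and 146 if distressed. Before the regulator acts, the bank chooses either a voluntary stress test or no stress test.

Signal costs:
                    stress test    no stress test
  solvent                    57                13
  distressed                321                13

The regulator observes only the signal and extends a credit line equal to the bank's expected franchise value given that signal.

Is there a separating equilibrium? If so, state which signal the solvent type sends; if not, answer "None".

stress test

Try solvent → stress test, distressed → no stress test:
  If types separate, stress test earns payment 349 and no stress test earns 146.
  Solvent: stress test gives 349 − 57 = 292; no stress test gives 146 − 13 = 133. No deviation. ✓
  Distressed: no stress test gives 146 − 13 = 133; stress test gives 349 − 321 = 28. No deviation. ✓
Both hold — the solvent type sends stress test.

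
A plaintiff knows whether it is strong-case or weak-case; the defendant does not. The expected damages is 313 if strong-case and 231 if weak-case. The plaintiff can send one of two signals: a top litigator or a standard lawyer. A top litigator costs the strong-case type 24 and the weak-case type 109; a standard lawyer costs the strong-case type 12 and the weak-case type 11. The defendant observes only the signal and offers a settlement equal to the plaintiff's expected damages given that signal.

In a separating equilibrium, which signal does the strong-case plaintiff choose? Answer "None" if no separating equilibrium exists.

Try strong-case → top litigator, weak-case → standard lawyer:
  Under separation the defendant infers type exactly: top litigator → strong-case (pays 313), standard lawyer → weak-case (pays 231).
  Strong-case: top litigator gives 313 − 24 = 289; standard lawyer gives 231 − 12 = 219. No deviation. ✓
  Weak-case: standard lawyer gives 231 − 11 = 220; top litigator gives 313 − 109 = 204. No deviation. ✓
Both hold — the strong-case type sends top litigator.

top litigator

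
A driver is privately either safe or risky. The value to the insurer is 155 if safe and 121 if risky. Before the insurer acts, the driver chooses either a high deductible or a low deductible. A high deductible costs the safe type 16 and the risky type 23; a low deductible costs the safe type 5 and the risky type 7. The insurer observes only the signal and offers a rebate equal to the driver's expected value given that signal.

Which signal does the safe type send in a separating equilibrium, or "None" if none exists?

None

Try safe → high deductible, risky → low deductible:
  Under separation the insurer infers type exactly: high deductible → safe (pays 155), low deductible → risky (pays 121).
  Safe: high deductible gives 155 − 16 = 139; low deductible gives 121 − 5 = 116. No deviation. ✓
  Risky: low deductible gives 121 − 7 = 114; high deductible gives 155 − 23 = 132. Would deviate. ✗
Try safe → low deductible, risky → high deductible:
  Under separation the insurer infers type exactly: low deductible → safe (pays 155), high deductible → risky (pays 121).
  Safe: low deductible gives 155 − 5 = 150; high deductible gives 121 − 16 = 105. No deviation. ✓
  Risky: high deductible gives 121 − 23 = 98; low deductible gives 155 − 7 = 148. Would deviate. ✗
Neither assignment is incentive-compatible.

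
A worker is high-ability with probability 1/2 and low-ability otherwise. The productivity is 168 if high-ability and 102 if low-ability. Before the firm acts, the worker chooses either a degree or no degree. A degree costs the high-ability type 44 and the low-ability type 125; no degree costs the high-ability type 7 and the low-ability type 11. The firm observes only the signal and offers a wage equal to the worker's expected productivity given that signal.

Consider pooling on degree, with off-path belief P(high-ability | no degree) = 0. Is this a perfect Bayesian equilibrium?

No

On the equilibrium path (degree) the firm holds the prior 1/2 and pays 1/2·168 + 1/2·102 = 135. Off-path (no degree) belief 0 gives 0·168 + 1·102 = 102.
High-ability: degree gives 135 − 44 = 91; no degree gives 102 − 7 = 95. Deviates. ✗
Low-ability: degree gives 135 − 125 = 10; no degree gives 102 − 11 = 91. Deviates. ✗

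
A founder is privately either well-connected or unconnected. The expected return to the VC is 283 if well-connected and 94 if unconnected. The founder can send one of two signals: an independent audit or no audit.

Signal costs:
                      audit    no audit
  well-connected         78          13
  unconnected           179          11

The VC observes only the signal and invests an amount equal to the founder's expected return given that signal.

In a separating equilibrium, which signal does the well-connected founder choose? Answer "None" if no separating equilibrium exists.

Try well-connected → audit, unconnected → no audit:
  If types separate, audit earns payment 283 and no audit earns 94.
  Well-connected: audit gives 283 − 78 = 205; no audit gives 94 − 13 = 81. No deviation. ✓
  Unconnected: no audit gives 94 − 11 = 83; audit gives 283 − 179 = 104. Would deviate. ✗
Try well-connected → no audit, unconnected → audit:
  If types separate, no audit earns payment 283 and audit earns 94.
  Well-connected: no audit gives 283 − 13 = 270; audit gives 94 − 78 = 16. No deviation. ✓
  Unconnected: audit gives 94 − 179 = -85; no audit gives 283 − 11 = 272. Would deviate. ✗
Neither assignment is incentive-compatible.

None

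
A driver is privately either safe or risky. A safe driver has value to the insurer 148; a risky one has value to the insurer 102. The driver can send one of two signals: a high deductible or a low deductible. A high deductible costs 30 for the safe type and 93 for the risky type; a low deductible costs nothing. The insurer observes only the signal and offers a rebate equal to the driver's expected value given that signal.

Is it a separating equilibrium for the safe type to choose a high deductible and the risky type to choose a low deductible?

If types separate, high deductible earns payment 148 and low deductible earns 102.
Safe: high deductible gives 148 − 30 = 118; low deductible gives 102 − 0 = 102. No deviation. ✓
Risky: low deductible gives 102 − 0 = 102; high deductible gives 148 − 93 = 55. No deviation. ✓
Both incentive constraints hold.

Yes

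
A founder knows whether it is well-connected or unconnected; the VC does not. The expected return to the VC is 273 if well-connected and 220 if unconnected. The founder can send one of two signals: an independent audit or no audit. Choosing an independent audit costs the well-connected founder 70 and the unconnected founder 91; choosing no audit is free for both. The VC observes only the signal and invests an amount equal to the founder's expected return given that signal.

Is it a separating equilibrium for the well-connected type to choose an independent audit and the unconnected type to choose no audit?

No

If types separate, audit earns payment 273 and no audit earns 220.
Well-connected: audit gives 273 − 70 = 203; no audit gives 220 − 0 = 220. Would deviate. ✗
Unconnected: no audit gives 220 − 0 = 220; audit gives 273 − 91 = 182. No deviation. ✓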